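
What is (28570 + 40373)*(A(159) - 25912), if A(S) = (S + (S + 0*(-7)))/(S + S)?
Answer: -1786382073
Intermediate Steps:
A(S) = 1 (A(S) = (S + (S + 0))/((2*S)) = (S + S)*(1/(2*S)) = (2*S)*(1/(2*S)) = 1)
(28570 + 40373)*(A(159) - 25912) = (28570 + 40373)*(1 - 25912) = 68943*(-25911) = -1786382073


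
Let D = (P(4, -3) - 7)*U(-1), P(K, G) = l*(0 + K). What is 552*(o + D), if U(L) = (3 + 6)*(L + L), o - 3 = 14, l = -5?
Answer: 277656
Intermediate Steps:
o = 17 (o = 3 + 14 = 17)
P(K, G) = -5*K (P(K, G) = -5*(0 + K) = -5*K)
U(L) = 18*L (U(L) = 9*(2*L) = 18*L)
D = 486 (D = (-5*4 - 7)*(18*(-1)) = (-20 - 7)*(-18) = -27*(-18) = 486)
552*(o + D) = 552*(17 + 486) = 552*503 = 277656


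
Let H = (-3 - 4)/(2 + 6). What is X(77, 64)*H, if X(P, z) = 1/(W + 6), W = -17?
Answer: 7/88 ≈ 0.079545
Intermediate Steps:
X(P, z) = -1/11 (X(P, z) = 1/(-17 + 6) = 1/(-11) = -1/11)
H = -7/8 ≈ -0.87500
X(77, 64)*H = -1/11*(-7/8) = 7/88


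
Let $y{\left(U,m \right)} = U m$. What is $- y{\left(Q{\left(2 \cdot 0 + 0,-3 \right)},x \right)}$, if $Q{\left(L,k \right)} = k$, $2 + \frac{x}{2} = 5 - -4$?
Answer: $42$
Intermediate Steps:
$x = 14$ ($x = -4 + 2 \left(5 - -4\right) = -4 + 2 \left(5 + 4\right) = -4 + 2 \cdot 9 = -4 + 18 = 14$)
$- y{\left(Q{\left(2 \cdot 0 + 0,-3 \right)},x \right)} = - \left(-3\right) 14 = \left(-1\right) \left(-42\right) = 42$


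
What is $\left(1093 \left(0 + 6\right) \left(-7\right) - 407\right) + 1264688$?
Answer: $1218375$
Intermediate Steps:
$\left(1093 \left(0 + 6\right) \left(-7\right) - 407\right) + 1264688 = \left(1093 \cdot 6 \left(-7\right) - 407\right) + 1264688 = \left(1093 \left(-42\right) - 407\right) + 1264688 = \left(-45906 - 407\right) + 1264688 = -46313 + 1264688 = 1218375$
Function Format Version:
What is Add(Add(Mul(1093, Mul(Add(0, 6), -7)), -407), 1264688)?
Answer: 1218375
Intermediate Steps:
Add(Add(Mul(1093, Mul(Add(0, 6), -7)), -407), 1264688) = Add(Add(Mul(1093, Mul(6, -7)), -407), 1264688) = Add(Add(Mul(1093, -42), -407), 1264688) = Add(Add(-45906, -407), 1264688) = Add(-46313, 1264688) = 1218375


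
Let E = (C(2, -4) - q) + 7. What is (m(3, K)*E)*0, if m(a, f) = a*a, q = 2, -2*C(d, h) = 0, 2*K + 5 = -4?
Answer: 0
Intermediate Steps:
K = -9/2 (K = -5/2 + (½)*(-4) = -5/2 - 2 = -9/2 ≈ -4.5000)
C(d, h) = 0 (C(d, h) = -½*0 = 0)
m(a, f) = a²
E = 5 (E = (0 - 1*2) + 7 = (0 - 2) + 7 = -2 + 7 = 5)
(m(3, K)*E)*0 = (3²*5)*0 = (9*5)*0 = 45*0 = 0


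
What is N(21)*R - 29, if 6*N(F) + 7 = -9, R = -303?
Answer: 779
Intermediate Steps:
N(F) = -8/3 (N(F) = -7/6 + (⅙)*(-9) = -7/6 - 3/2 = -8/3)
N(21)*R - 29 = -8/3*(-303) - 29 = 808 - 29 = 779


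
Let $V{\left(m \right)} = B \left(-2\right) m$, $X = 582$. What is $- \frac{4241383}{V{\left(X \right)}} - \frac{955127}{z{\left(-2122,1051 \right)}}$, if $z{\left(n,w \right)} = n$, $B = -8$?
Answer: $- \frac{53036051}{9880032} \approx -5.368$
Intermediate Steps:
$V{\left(m \right)} = 16 m$ ($V{\left(m \right)} = \left(-8\right) \left(-2\right) m = 16 m$)
$- \frac{4241383}{V{\left(X \right)}} - \frac{955127}{z{\left(-2122,1051 \right)}} = - \frac{4241383}{16 \cdot 582} - \frac{955127}{-2122} = - \frac{4241383}{9312} - - \frac{955127}{2122} = \left(-4241383\right) \frac{1}{9312} + \frac{955127}{2122} = - \frac{4241383}{9312} + \frac{955127}{2122} = - \frac{53036051}{9880032}$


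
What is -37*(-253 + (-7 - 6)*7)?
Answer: 12728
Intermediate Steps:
-37*(-253 + (-7 - 6)*7) = -37*(-253 - 13*7) = -37*(-253 - 91) = -37*(-344) = 12728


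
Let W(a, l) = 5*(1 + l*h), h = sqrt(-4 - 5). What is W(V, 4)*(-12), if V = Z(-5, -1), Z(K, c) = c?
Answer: -60 - 720*I ≈ -60.0 - 720.0*I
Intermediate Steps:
V = -1
h = 3*I (h = sqrt(-9) = 3*I ≈ 3.0*I)
W(a, l) = 5 + 15*I*l (W(a, l) = 5*(1 + l*(3*I)) = 5*(1 + 3*I*l) = 5 + 15*I*l)
W(V, 4)*(-12) = (5 + 15*I*4)*(-12) = (5 + 60*I)*(-12) = -60 - 720*I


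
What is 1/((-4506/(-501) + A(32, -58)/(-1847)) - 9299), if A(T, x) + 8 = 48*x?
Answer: -308449/2865026793 ≈ -0.00010766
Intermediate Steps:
A(T, x) = -8 + 48*x
1/((-4506/(-501) + A(32, -58)/(-1847)) - 9299) = 1/((-4506/(-501) + (-8 + 48*(-58))/(-1847)) - 9299) = 1/((-4506*(-1/501) + (-8 - 2784)*(-1/1847)) - 9299) = 1/((1502/167 - 2792*(-1/1847)) - 9299) = 1/((1502/167 + 2792/1847) - 9299) = 1/(3240458/308449 - 9299) = 1/(-2865026793/308449) = -308449/2865026793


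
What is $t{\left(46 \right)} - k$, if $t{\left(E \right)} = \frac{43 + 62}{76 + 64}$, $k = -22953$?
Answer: $\frac{91815}{4} \approx 22954.0$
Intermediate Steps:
$t{\left(E \right)} = \frac{3}{4}$ ($t{\left(E \right)} = \frac{105}{140} = 105 \cdot \frac{1}{140} = \frac{3}{4}$)
$t{\left(46 \right)} - k = \frac{3}{4} - -22953 = \frac{3}{4} + 22953 = \frac{91815}{4}$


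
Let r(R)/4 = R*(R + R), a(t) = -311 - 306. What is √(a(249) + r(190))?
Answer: √288183 ≈ 536.83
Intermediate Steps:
a(t) = -617
r(R) = 8*R² (r(R) = 4*(R*(R + R)) = 4*(R*(2*R)) = 4*(2*R²) = 8*R²)
√(a(249) + r(190)) = √(-617 + 8*190²) = √(-617 + 8*36100) = √(-617 + 288800) = √288183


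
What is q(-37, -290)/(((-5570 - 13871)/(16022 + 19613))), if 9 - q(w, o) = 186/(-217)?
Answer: -2458815/136087 ≈ -18.068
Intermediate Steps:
q(w, o) = 69/7 (q(w, o) = 9 - 186/(-217) = 9 - 186*(-1)/217 = 9 - 1*(-6/7) = 9 + 6/7 = 69/7)
q(-37, -290)/(((-5570 - 13871)/(16022 + 19613))) = 69/(7*(((-5570 - 13871)/(16022 + 19613)))) = 69/(7*((-19441/35635))) = 69/(7*((-19441*1/35635))) = 69/(7*(-19441/35635)) = (69/7)*(-35635/19441) = -2458815/136087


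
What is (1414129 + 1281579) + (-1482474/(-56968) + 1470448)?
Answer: 118669528741/28484 ≈ 4.1662e+6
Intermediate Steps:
(1414129 + 1281579) + (-1482474/(-56968) + 1470448) = 2695708 + (-1482474*(-1/56968) + 1470448) = 2695708 + (741237/28484 + 1470448) = 2695708 + 41884982069/28484 = 118669528741/28484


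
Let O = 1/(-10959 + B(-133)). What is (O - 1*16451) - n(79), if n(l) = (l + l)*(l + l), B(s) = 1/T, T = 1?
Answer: -453825571/10958 ≈ -41415.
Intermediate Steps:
B(s) = 1 (B(s) = 1/1 = 1)
n(l) = 4*l² (n(l) = (2*l)*(2*l) = 4*l²)
O = -1/10958 (O = 1/(-10959 + 1) = 1/(-10958) = -1/10958 ≈ -9.1258e-5)
(O - 1*16451) - n(79) = (-1/10958 - 1*16451) - 4*79² = (-1/10958 - 16451) - 4*6241 = -180270059/10958 - 1*24964 = -180270059/10958 - 24964 = -453825571/10958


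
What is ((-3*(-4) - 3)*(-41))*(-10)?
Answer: 3690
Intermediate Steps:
((-3*(-4) - 3)*(-41))*(-10) = ((12 - 3)*(-41))*(-10) = (9*(-41))*(-10) = -369*(-10) = 3690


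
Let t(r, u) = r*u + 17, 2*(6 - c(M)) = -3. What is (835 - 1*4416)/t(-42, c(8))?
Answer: 3581/298 ≈ 12.017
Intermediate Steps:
c(M) = 15/2 (c(M) = 6 - ½*(-3) = 6 + 3/2 = 15/2)
t(r, u) = 17 + r*u
(835 - 1*4416)/t(-42, c(8)) = (835 - 1*4416)/(17 - 42*15/2) = (835 - 4416)/(17 - 315) = -3581/(-298) = -3581*(-1/298) = 3581/298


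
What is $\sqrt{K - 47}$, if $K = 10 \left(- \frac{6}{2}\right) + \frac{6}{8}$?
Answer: $\frac{i \sqrt{305}}{2} \approx 8.7321 i$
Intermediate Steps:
$K = - \frac{117}{4}$ ($K = 10 \left(\left(-6\right) \frac{1}{2}\right) + 6 \cdot \frac{1}{8} = 10 \left(-3\right) + \frac{3}{4} = -30 + \frac{3}{4} = - \frac{117}{4} \approx -29.25$)
$\sqrt{K - 47} = \sqrt{- \frac{117}{4} - 47} = \sqrt{- \frac{305}{4}} = \frac{i \sqrt{305}}{2}$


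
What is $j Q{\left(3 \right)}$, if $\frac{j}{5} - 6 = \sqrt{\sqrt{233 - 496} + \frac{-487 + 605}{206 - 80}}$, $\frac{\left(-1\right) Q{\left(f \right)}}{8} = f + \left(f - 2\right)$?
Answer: $-960 - \frac{160 \sqrt{413 + 441 i \sqrt{263}}}{21} \approx -1428.9 - 442.65 i$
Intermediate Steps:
$Q{\left(f \right)} = 16 - 16 f$ ($Q{\left(f \right)} = - 8 \left(f + \left(f - 2\right)\right) = - 8 \left(f + \left(-2 + f\right)\right) = - 8 \left(-2 + 2 f\right) = 16 - 16 f$)
$j = 30 + 5 \sqrt{\frac{59}{63} + i \sqrt{263}}$ ($j = 30 + 5 \sqrt{\sqrt{233 - 496} + \frac{-487 + 605}{206 - 80}} = 30 + 5 \sqrt{\sqrt{-263} + \frac{118}{126}} = 30 + 5 \sqrt{i \sqrt{263} + 118 \cdot \frac{1}{126}} = 30 + 5 \sqrt{i \sqrt{263} + \frac{59}{63}} = 30 + 5 \sqrt{\frac{59}{63} + i \sqrt{263}} \approx 44.655 + 13.833 i$)
$j Q{\left(3 \right)} = \left(30 + \frac{5 \sqrt{413 + 441 i \sqrt{263}}}{21}\right) \left(16 - 48\right) = \left(30 + \frac{5 \sqrt{413 + 441 i \sqrt{263}}}{21}\right) \left(-32\right) = -960 - \frac{160 \sqrt{413 + 441 i \sqrt{263}}}{21}$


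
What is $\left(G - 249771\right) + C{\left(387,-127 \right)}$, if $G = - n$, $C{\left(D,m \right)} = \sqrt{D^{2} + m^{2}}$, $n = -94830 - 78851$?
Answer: $-76090 + \sqrt{165898} \approx -75683.0$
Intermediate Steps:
$n = -173681$
$G = 173681$ ($G = \left(-1\right) \left(-173681\right) = 173681$)
$\left(G - 249771\right) + C{\left(387,-127 \right)} = \left(173681 - 249771\right) + \sqrt{387^{2} + \left(-127\right)^{2}} = -76090 + \sqrt{149769 + 16129} = -76090 + \sqrt{165898}$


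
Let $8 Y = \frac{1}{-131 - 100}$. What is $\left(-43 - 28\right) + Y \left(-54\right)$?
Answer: $- \frac{21859}{308} \approx -70.971$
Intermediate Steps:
$Y = - \frac{1}{1848}$ ($Y = \frac{1}{8 \left(-131 - 100\right)} = \frac{1}{8 \left(-231\right)} = \frac{1}{8} \left(- \frac{1}{231}\right) = - \frac{1}{1848} \approx -0.00054113$)
$\left(-43 - 28\right) + Y \left(-54\right) = \left(-43 - 28\right) - - \frac{9}{308} = -71 + \frac{9}{308} = - \frac{21859}{308}$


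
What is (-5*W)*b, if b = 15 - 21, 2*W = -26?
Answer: -390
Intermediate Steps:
W = -13 (W = (½)*(-26) = -13)
b = -6
(-5*W)*b = -5*(-13)*(-6) = 65*(-6) = -390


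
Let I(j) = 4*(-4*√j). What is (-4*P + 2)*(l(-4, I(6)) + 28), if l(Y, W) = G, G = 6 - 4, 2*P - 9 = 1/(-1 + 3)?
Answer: -510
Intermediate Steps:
P = 19/4 (P = 9/2 + 1/(2*(-1 + 3)) = 9/2 + (½)/2 = 9/2 + (½)*(½) = 9/2 + ¼ = 19/4 ≈ 4.7500)
G = 2
I(j) = -16*√j
l(Y, W) = 2
(-4*P + 2)*(l(-4, I(6)) + 28) = (-4*19/4 + 2)*(2 + 28) = (-19 + 2)*30 = -17*30 = -510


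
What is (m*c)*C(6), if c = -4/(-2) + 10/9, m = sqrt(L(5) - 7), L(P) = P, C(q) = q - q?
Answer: 0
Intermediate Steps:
C(q) = 0
m = I*sqrt(2) (m = sqrt(5 - 7) = sqrt(-2) = I*sqrt(2) ≈ 1.4142*I)
c = 28/9 (c = -4*(-1/2) + 10*(1/9) = 2 + 10/9 = 28/9 ≈ 3.1111)
(m*c)*C(6) = ((I*sqrt(2))*(28/9))*0 = (28*I*sqrt(2)/9)*0 = 0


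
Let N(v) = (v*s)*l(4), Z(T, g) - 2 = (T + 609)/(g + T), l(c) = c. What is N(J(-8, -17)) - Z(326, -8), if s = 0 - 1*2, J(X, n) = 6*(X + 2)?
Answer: 90013/318 ≈ 283.06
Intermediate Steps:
J(X, n) = 12 + 6*X (J(X, n) = 6*(2 + X) = 12 + 6*X)
Z(T, g) = 2 + (609 + T)/(T + g) (Z(T, g) = 2 + (T + 609)/(g + T) = 2 + (609 + T)/(T + g))
s = -2 (s = 0 - 2 = -2)
N(v) = -8*v (N(v) = (v*(-2))*4 = -2*v*4 = -8*v)
N(J(-8, -17)) - Z(326, -8) = -8*(12 + 6*(-8)) - (609 + 2*(-8) + 3*326)/(326 - 8) = -8*(12 - 48) - (609 - 16 + 978)/318 = -8*(-36) - 1571/318 = 288 - 1*1571/318 = 288 - 1571/318 = 90013/318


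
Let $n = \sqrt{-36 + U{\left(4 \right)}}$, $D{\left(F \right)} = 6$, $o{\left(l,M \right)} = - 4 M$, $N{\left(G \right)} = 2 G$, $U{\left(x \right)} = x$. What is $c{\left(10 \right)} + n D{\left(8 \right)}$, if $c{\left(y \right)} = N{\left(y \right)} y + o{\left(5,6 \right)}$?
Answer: $176 + 24 i \sqrt{2} \approx 176.0 + 33.941 i$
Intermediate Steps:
$c{\left(y \right)} = -24 + 2 y^{2}$ ($c{\left(y \right)} = 2 y y - 24 = 2 y^{2} - 24 = -24 + 2 y^{2}$)
$n = 4 i \sqrt{2}$ ($n = \sqrt{-36 + 4} = \sqrt{-32} = 4 i \sqrt{2} \approx 5.6569 i$)
$c{\left(10 \right)} + n D{\left(8 \right)} = \left(-24 + 2 \cdot 10^{2}\right) + 4 i \sqrt{2} \cdot 6 = \left(-24 + 2 \cdot 100\right) + 24 i \sqrt{2} = \left(-24 + 200\right) + 24 i \sqrt{2} = 176 + 24 i \sqrt{2}$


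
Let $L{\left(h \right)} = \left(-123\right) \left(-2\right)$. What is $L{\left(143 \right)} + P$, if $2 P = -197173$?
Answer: $- \frac{196681}{2} \approx -98341.0$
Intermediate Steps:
$L{\left(h \right)} = 246$
$P = - \frac{197173}{2}$ ($P = \frac{1}{2} \left(-197173\right) = - \frac{197173}{2} \approx -98587.0$)
$L{\left(143 \right)} + P = 246 - \frac{197173}{2} = - \frac{196681}{2}$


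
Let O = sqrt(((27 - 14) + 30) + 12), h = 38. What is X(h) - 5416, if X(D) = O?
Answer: -5416 + sqrt(55) ≈ -5408.6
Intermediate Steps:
O = sqrt(55) (O = sqrt((13 + 30) + 12) = sqrt(43 + 12) = sqrt(55) ≈ 7.4162)
X(D) = sqrt(55)
X(h) - 5416 = sqrt(55) - 5416 = -5416 + sqrt(55)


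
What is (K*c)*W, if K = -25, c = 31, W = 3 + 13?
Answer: -12400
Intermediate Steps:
W = 16
(K*c)*W = -25*31*16 = -775*16 = -12400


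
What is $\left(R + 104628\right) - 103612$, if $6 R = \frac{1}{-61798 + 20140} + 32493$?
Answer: $\frac{1607540561}{249948} \approx 6431.5$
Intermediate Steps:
$R = \frac{1353593393}{249948}$ ($R = \frac{\frac{1}{-61798 + 20140} + 32493}{6} = \frac{\frac{1}{-41658} + 32493}{6} = \frac{- \frac{1}{41658} + 32493}{6} = \frac{1}{6} \cdot \frac{1353593393}{41658} = \frac{1353593393}{249948} \approx 5415.5$)
$\left(R + 104628\right) - 103612 = \left(\frac{1353593393}{249948} + 104628\right) - 103612 = \frac{27505152737}{249948} - 103612 = \frac{1607540561}{249948}$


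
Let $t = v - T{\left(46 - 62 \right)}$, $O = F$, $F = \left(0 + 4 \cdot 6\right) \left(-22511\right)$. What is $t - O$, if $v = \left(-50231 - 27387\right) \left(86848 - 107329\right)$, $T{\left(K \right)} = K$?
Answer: $1590234538$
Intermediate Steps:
$v = 1589694258$ ($v = \left(-77618\right) \left(-20481\right) = 1589694258$)
$F = -540264$ ($F = \left(0 + 24\right) \left(-22511\right) = 24 \left(-22511\right) = -540264$)
$O = -540264$
$t = 1589694274$ ($t = 1589694258 - \left(46 - 62\right) = 1589694258 - -16 = 1589694258 + 16 = 1589694274$)
$t - O = 1589694274 - -540264 = 1589694274 + 540264 = 1590234538$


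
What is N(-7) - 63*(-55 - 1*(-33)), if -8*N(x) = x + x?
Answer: 5551/4 ≈ 1387.8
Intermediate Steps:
N(x) = -x/4 (N(x) = -(x + x)/8 = -x/4)
N(-7) - 63*(-55 - 1*(-33)) = -¼*(-7) - 63*(-55 - 1*(-33)) = 7/4 - 63*(-55 + 33) = 7/4 - 63*(-22) = 7/4 + 1386 = 5551/4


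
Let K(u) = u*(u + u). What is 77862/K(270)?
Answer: 12977/24300 ≈ 0.53403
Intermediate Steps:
K(u) = 2*u**2 (K(u) = u*(2*u) = 2*u**2)
77862/K(270) = 77862/((2*270**2)) = 77862/((2*72900)) = 77862/145800 = 77862*(1/145800) = 12977/24300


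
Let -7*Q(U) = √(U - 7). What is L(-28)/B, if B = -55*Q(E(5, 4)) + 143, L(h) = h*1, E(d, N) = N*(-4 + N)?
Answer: -637/3322 + 35*I*√7/3322 ≈ -0.19175 + 0.027875*I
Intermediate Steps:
Q(U) = -√(-7 + U)/7 (Q(U) = -√(U - 7)/7 = -√(-7 + U)/7)
L(h) = h
B = 143 + 55*I*√7/7 (B = -(-55)*√(-7 + 4*(-4 + 4))/7 + 143 = -(-55)*√(-7 + 4*0)/7 + 143 = -(-55)*√(-7 + 0)/7 + 143 = -(-55)*√(-7)/7 + 143 = -(-55)*I*√7/7 + 143 = 55*I*√7/7 + 143 = 143 + 55*I*√7/7 ≈ 143.0 + 20.788*I)
L(-28)/B = -28/(143 + 55*I*√7/7)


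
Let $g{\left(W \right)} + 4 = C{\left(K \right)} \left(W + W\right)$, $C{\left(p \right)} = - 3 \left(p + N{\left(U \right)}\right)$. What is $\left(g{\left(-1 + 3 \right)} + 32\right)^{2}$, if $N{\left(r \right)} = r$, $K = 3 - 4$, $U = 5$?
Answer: $400$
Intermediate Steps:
$K = -1$ ($K = 3 - 4 = -1$)
$C{\left(p \right)} = -15 - 3 p$ ($C{\left(p \right)} = - 3 \left(p + 5\right) = - 3 \left(5 + p\right) = -15 - 3 p$)
$g{\left(W \right)} = -4 - 24 W$ ($g{\left(W \right)} = -4 + \left(-15 - -3\right) \left(W + W\right) = -4 + \left(-15 + 3\right) 2 W = -4 - 12 \cdot 2 W = -4 - 24 W$)
$\left(g{\left(-1 + 3 \right)} + 32\right)^{2} = \left(\left(-4 - 24 \left(-1 + 3\right)\right) + 32\right)^{2} = \left(\left(-4 - 48\right) + 32\right)^{2} = \left(-52 + 32\right)^{2} = \left(-20\right)^{2} = 400$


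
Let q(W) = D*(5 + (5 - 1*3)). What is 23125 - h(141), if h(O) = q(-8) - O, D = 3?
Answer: 23245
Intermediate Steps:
q(W) = 21 (q(W) = 3*(5 + (5 - 1*3)) = 3*(5 + (5 - 3)) = 3*(5 + 2) = 3*7 = 21)
h(O) = 21 - O
23125 - h(141) = 23125 - (21 - 1*141) = 23125 - (21 - 141) = 23125 - 1*(-120) = 23125 + 120 = 23245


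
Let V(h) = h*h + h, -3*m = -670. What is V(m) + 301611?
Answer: 3165409/9 ≈ 3.5171e+5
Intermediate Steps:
m = 670/3 (m = -⅓*(-670) = 670/3 ≈ 223.33)
V(h) = h + h² (V(h) = h² + h = h + h²)
V(m) + 301611 = 670*(1 + 670/3)/3 + 301611 = (670/3)*(673/3) + 301611 = 450910/9 + 301611 = 3165409/9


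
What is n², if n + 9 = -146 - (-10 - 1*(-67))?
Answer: 44944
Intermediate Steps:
n = -212 (n = -9 + (-146 - (-10 - 1*(-67))) = -9 + (-146 - (-10 + 67)) = -9 + (-146 - 1*57) = -9 + (-146 - 57) = -9 - 203 = -212)
n² = (-212)² = 44944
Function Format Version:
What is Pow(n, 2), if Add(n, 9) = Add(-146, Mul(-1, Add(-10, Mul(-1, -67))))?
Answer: 44944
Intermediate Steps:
n = -212 (n = Add(-9, Add(-146, Mul(-1, Add(-10, Mul(-1, -67))))) = Add(-9, Add(-146, Mul(-1, Add(-10, 67)))) = Add(-9, Add(-146, Mul(-1, 57))) = Add(-9, Add(-146, -57)) = Add(-9, -203) = -212)
Pow(n, 2) = Pow(-212, 2) = 44944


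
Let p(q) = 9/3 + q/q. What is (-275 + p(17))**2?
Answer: 73441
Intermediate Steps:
p(q) = 4 (p(q) = 9*(1/3) + 1 = 3 + 1 = 4)
(-275 + p(17))**2 = (-275 + 4)**2 = (-271)**2 = 73441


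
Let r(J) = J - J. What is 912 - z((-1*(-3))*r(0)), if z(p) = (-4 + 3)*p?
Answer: 912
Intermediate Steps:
r(J) = 0
z(p) = -p
912 - z((-1*(-3))*r(0)) = 912 - (-1)*-1*(-3)*0 = 912 - (-1)*3*0 = 912 - (-1)*0 = 912 - 1*0 = 912 + 0 = 912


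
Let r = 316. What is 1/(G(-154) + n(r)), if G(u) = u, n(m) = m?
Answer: 1/162 ≈ 0.0061728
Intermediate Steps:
1/(G(-154) + n(r)) = 1/(-154 + 316) = 1/162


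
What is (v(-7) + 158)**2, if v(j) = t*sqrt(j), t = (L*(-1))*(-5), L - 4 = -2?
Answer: 24264 + 3160*I*sqrt(7) ≈ 24264.0 + 8360.6*I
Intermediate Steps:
L = 2 (L = 4 - 2 = 2)
t = 10 (t = (2*(-1))*(-5) = -2*(-5) = 10)
v(j) = 10*sqrt(j)
(v(-7) + 158)**2 = (10*sqrt(-7) + 158)**2 = (10*(I*sqrt(7)) + 158)**2 = (10*I*sqrt(7) + 158)**2 = (158 + 10*I*sqrt(7))**2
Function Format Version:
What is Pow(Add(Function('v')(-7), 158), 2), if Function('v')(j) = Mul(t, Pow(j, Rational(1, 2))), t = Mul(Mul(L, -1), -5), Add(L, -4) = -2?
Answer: Add(24264, Mul(3160, I, Pow(7, Rational(1, 2)))) ≈ Add(24264., Mul(8360.6, I))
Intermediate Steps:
L = 2 (L = Add(4, -2) = 2)
t = 10 (t = Mul(Mul(2, -1), -5) = Mul(-2, -5) = 10)
Function('v')(j) = Mul(10, Pow(j, Rational(1, 2)))
Pow(Add(Function('v')(-7), 158), 2) = Pow(Add(Mul(10, Pow(-7, Rational(1, 2))), 158), 2) = Pow(Add(Mul(10, Mul(I, Pow(7, Rational(1, 2)))), 158), 2) = Pow(Add(Mul(10, I, Pow(7, Rational(1, 2))), 158), 2) = Pow(Add(158, Mul(10, I, Pow(7, Rational(1, 2)))), 2)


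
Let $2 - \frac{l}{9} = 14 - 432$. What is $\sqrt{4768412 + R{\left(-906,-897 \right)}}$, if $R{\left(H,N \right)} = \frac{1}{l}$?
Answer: $\frac{17 \sqrt{6548729145}}{630} \approx 2183.7$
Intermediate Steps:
$l = 3780$ ($l = 18 - 9 \left(14 - 432\right) = 18 - -3762 = 18 + 3762 = 3780$)
$R{\left(H,N \right)} = \frac{1}{3780}$
$\sqrt{4768412 + R{\left(-906,-897 \right)}} = \sqrt{4768412 + \frac{1}{3780}} = \sqrt{\frac{18024597361}{3780}} = \frac{17 \sqrt{6548729145}}{630}$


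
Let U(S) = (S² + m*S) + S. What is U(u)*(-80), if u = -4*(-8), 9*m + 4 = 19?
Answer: -266240/3 ≈ -88747.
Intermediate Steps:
m = 5/3 (m = -4/9 + (⅑)*19 = -4/9 + 19/9 = 5/3 ≈ 1.6667)
u = 32
U(S) = S² + 8*S/3 (U(S) = (S² + 5*S/3) + S = S² + 8*S/3)
U(u)*(-80) = ((⅓)*32*(8 + 3*32))*(-80) = ((⅓)*32*(8 + 96))*(-80) = ((⅓)*32*104)*(-80) = (3328/3)*(-80) = -266240/3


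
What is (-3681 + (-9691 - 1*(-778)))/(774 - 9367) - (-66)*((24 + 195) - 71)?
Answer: 83949018/8593 ≈ 9769.5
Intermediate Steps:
(-3681 + (-9691 - 1*(-778)))/(774 - 9367) - (-66)*((24 + 195) - 71) = (-3681 + (-9691 + 778))/(-8593) - (-66)*(219 - 71) = (-3681 - 8913)*(-1/8593) - (-66)*148 = -12594*(-1/8593) - 1*(-9768) = 12594/8593 + 9768 = 83949018/8593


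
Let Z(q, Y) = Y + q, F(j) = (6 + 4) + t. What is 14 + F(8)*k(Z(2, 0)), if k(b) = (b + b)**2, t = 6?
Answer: 270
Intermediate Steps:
F(j) = 16 (F(j) = (6 + 4) + 6 = 10 + 6 = 16)
k(b) = 4*b**2 (k(b) = (2*b)**2 = 4*b**2)
14 + F(8)*k(Z(2, 0)) = 14 + 16*(4*(0 + 2)**2) = 14 + 16*(4*2**2) = 14 + 16*(4*4) = 14 + 16*16 = 14 + 256 = 270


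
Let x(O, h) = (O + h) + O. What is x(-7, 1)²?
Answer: 169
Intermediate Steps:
x(O, h) = h + 2*O
x(-7, 1)² = (1 + 2*(-7))² = (1 - 14)² = (-13)² = 169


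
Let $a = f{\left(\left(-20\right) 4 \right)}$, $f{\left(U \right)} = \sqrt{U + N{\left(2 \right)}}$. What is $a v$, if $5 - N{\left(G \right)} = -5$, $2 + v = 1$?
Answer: $- i \sqrt{70} \approx - 8.3666 i$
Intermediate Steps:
$v = -1$ ($v = -2 + 1 = -1$)
$N{\left(G \right)} = 10$ ($N{\left(G \right)} = 5 - -5 = 5 + 5 = 10$)
$f{\left(U \right)} = \sqrt{10 + U}$ ($f{\left(U \right)} = \sqrt{U + 10} = \sqrt{10 + U}$)
$a = i \sqrt{70}$ ($a = \sqrt{10 - 80} = \sqrt{-70} = i \sqrt{70} \approx 8.3666 i$)
$a v = i \sqrt{70} \left(-1\right) = - i \sqrt{70}$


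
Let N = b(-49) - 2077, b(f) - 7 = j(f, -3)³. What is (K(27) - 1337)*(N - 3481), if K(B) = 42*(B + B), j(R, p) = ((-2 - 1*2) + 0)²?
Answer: -1354605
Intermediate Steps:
j(R, p) = 16 (j(R, p) = ((-2 - 2) + 0)² = (-4 + 0)² = (-4)² = 16)
b(f) = 4103 (b(f) = 7 + 16³ = 7 + 4096 = 4103)
N = 2026 (N = 4103 - 2077 = 2026)
K(B) = 84*B (K(B) = 42*(2*B) = 84*B)
(K(27) - 1337)*(N - 3481) = (84*27 - 1337)*(2026 - 3481) = (2268 - 1337)*(-1455) = 931*(-1455) = -1354605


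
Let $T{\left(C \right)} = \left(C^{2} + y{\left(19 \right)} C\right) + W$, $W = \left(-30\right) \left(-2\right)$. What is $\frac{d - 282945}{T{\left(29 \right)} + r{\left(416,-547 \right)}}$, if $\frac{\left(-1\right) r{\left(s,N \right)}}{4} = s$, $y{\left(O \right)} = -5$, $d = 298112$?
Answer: $- \frac{15167}{908} \approx -16.704$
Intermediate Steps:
$r{\left(s,N \right)} = - 4 s$
$W = 60$
$T{\left(C \right)} = 60 + C^{2} - 5 C$ ($T{\left(C \right)} = \left(C^{2} - 5 C\right) + 60 = 60 + C^{2} - 5 C$)
$\frac{d - 282945}{T{\left(29 \right)} + r{\left(416,-547 \right)}} = \frac{298112 - 282945}{\left(60 + 29^{2} - 145\right) - 1664} = \frac{15167}{\left(60 + 841 - 145\right) - 1664} = \frac{15167}{756 - 1664} = \frac{15167}{-908} = 15167 \left(- \frac{1}{908}\right) = - \frac{15167}{908}$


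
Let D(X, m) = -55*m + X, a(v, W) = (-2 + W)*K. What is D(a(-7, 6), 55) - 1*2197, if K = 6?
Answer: -5198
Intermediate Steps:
a(v, W) = -12 + 6*W (a(v, W) = (-2 + W)*6 = -12 + 6*W)
D(X, m) = X - 55*m
D(a(-7, 6), 55) - 1*2197 = ((-12 + 6*6) - 55*55) - 1*2197 = ((-12 + 36) - 3025) - 2197 = (24 - 3025) - 2197 = -3001 - 2197 = -5198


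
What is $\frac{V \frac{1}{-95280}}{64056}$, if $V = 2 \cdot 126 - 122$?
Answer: $- \frac{13}{610325568} \approx -2.13 \cdot 10^{-8}$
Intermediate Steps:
$V = 130$ ($V = 252 - 122 = 130$)
$\frac{V \frac{1}{-95280}}{64056} = \frac{130 \frac{1}{-95280}}{64056} = 130 \left(- \frac{1}{95280}\right) \frac{1}{64056} = \left(- \frac{13}{9528}\right) \frac{1}{64056} = - \frac{13}{610325568}$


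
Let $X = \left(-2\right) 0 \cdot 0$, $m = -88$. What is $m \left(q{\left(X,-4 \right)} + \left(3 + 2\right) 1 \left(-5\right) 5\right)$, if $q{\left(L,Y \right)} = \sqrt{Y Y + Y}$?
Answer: $11000 - 176 \sqrt{3} \approx 10695.0$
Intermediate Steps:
$X = 0$ ($X = 0 \cdot 0 = 0$)
$q{\left(L,Y \right)} = \sqrt{Y + Y^{2}}$ ($q{\left(L,Y \right)} = \sqrt{Y^{2} + Y} = \sqrt{Y + Y^{2}}$)
$m \left(q{\left(X,-4 \right)} + \left(3 + 2\right) 1 \left(-5\right) 5\right) = - 88 \left(\sqrt{- 4 \left(1 - 4\right)} + \left(3 + 2\right) 1 \left(-5\right) 5\right) = - 88 \left(\sqrt{\left(-4\right) \left(-3\right)} + 5 \cdot 1 \left(-5\right) 5\right) = - 88 \left(\sqrt{12} + 5 \left(-5\right) 5\right) = - 88 \left(2 \sqrt{3} - 125\right) = - 88 \left(-125 + 2 \sqrt{3}\right) = 11000 - 176 \sqrt{3}$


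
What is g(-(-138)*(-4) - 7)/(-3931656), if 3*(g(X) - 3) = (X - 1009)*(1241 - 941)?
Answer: 156797/3931656 ≈ 0.039881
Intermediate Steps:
g(X) = -100897 + 100*X (g(X) = 3 + ((X - 1009)*(1241 - 941))/3 = 3 + ((-1009 + X)*300)/3 = 3 + (-302700 + 300*X)/3 = 3 + (-100900 + 100*X) = -100897 + 100*X)
g(-(-138)*(-4) - 7)/(-3931656) = (-100897 + 100*(-(-138)*(-4) - 7))/(-3931656) = (-100897 + 100*(-23*24 - 7))*(-1/3931656) = (-100897 + 100*(-552 - 7))*(-1/3931656) = (-100897 + 100*(-559))*(-1/3931656) = (-100897 - 55900)*(-1/3931656) = -156797*(-1/3931656) = 156797/3931656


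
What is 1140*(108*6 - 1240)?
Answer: -674880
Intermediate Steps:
1140*(108*6 - 1240) = 1140*(648 - 1240) = 1140*(-592) = -674880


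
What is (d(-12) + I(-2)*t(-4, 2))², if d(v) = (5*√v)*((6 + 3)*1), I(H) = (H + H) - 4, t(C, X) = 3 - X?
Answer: -24236 - 1440*I*√3 ≈ -24236.0 - 2494.2*I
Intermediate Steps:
I(H) = -4 + 2*H (I(H) = 2*H - 4 = -4 + 2*H)
d(v) = 45*√v (d(v) = (5*√v)*(9*1) = (5*√v)*9 = 45*√v)
(d(-12) + I(-2)*t(-4, 2))² = (45*√(-12) + (-4 + 2*(-2))*(3 - 1*2))² = (45*(2*I*√3) + (-4 - 4)*(3 - 2))² = (90*I*√3 - 8*1)² = (90*I*√3 - 8)² = (-8 + 90*I*√3)²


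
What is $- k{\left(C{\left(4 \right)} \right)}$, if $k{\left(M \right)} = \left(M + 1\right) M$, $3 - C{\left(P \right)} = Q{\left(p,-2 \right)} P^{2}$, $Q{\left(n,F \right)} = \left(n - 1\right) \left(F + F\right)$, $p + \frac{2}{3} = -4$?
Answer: $- \frac{1161004}{9} \approx -1.29 \cdot 10^{5}$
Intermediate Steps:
$p = - \frac{14}{3}$ ($p = - \frac{2}{3} - 4 = - \frac{14}{3} \approx -4.6667$)
$Q{\left(n,F \right)} = 2 F \left(-1 + n\right)$ ($Q{\left(n,F \right)} = \left(-1 + n\right) 2 F = 2 F \left(-1 + n\right)$)
$C{\left(P \right)} = 3 - \frac{68 P^{2}}{3}$ ($C{\left(P \right)} = 3 - 2 \left(-2\right) \left(-1 - \frac{14}{3}\right) P^{2} = 3 - 2 \left(-2\right) \left(- \frac{17}{3}\right) P^{2} = 3 - \frac{68 P^{2}}{3}$)
$k{\left(M \right)} = M \left(1 + M\right)$ ($k{\left(M \right)} = \left(1 + M\right) M = M \left(1 + M\right)$)
$- k{\left(C{\left(4 \right)} \right)} = - \left(3 - \frac{68 \cdot 4^{2}}{3}\right) \left(1 + \left(3 - \frac{68 \cdot 4^{2}}{3}\right)\right) = - \left(3 - \frac{1088}{3}\right) \left(1 + \left(3 - \frac{1088}{3}\right)\right) = - \frac{\left(-1079\right) \left(1 - \frac{1079}{3}\right)}{3} = - \frac{\left(-1079\right) \left(-1076\right)}{3 \cdot 3} = \left(-1\right) \frac{1161004}{9} = - \frac{1161004}{9}$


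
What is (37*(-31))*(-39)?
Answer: 44733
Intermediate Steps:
(37*(-31))*(-39) = -1147*(-39) = 44733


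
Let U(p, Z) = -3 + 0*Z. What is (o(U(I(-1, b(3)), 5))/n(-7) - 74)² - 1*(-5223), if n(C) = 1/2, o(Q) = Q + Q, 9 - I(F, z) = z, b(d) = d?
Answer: 12619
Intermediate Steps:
I(F, z) = 9 - z
U(p, Z) = -3 (U(p, Z) = -3 + 0 = -3)
o(Q) = 2*Q
n(C) = ½
(o(U(I(-1, b(3)), 5))/n(-7) - 74)² - 1*(-5223) = ((2*(-3))/(½) - 74)² - 1*(-5223) = (-6*2 - 74)² + 5223 = (-12 - 74)² + 5223 = (-86)² + 5223 = 7396 + 5223 = 12619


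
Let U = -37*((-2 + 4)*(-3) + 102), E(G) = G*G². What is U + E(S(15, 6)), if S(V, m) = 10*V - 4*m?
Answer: 1996824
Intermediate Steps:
S(V, m) = -4*m + 10*V
E(G) = G³
U = -3552 (U = -37*(2*(-3) + 102) = -37*(-6 + 102) = -37*96 = -3552)
U + E(S(15, 6)) = -3552 + (-4*6 + 10*15)³ = -3552 + (-24 + 150)³ = -3552 + 126³ = -3552 + 2000376 = 1996824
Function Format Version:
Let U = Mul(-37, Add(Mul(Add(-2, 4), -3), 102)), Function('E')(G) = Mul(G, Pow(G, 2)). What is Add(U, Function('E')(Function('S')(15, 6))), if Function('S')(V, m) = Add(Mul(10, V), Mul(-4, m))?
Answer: 1996824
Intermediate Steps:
Function('S')(V, m) = Add(Mul(-4, m), Mul(10, V))
Function('E')(G) = Pow(G, 3)
U = -3552 (U = Mul(-37, Add(Mul(2, -3), 102)) = Mul(-37, Add(-6, 102)) = Mul(-37, 96) = -3552)
Add(U, Function('E')(Function('S')(15, 6))) = Add(-3552, Pow(Add(Mul(-4, 6), Mul(10, 15)), 3)) = Add(-3552, Pow(Add(-24, 150), 3)) = Add(-3552, Pow(126, 3)) = Add(-3552, 2000376) = 1996824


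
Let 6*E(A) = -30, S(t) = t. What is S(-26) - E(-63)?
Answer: -21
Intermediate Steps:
E(A) = -5 (E(A) = (1/6)*(-30) = -5)
S(-26) - E(-63) = -26 - 1*(-5) = -26 + 5 = -21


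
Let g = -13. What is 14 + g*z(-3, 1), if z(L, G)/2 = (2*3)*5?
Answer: -766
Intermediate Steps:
z(L, G) = 60 (z(L, G) = 2*((2*3)*5) = 2*(6*5) = 2*30 = 60)
14 + g*z(-3, 1) = 14 - 13*60 = 14 - 780 = -766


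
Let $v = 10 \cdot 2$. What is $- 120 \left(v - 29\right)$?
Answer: $1080$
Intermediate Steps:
$v = 20$
$- 120 \left(v - 29\right) = - 120 \left(20 - 29\right) = \left(-120\right) \left(-9\right) = 1080$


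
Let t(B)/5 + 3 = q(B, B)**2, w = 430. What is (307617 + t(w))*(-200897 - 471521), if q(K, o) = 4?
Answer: -206890915076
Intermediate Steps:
t(B) = 65 (t(B) = -15 + 5*4**2 = -15 + 5*16 = -15 + 80 = 65)
(307617 + t(w))*(-200897 - 471521) = (307617 + 65)*(-200897 - 471521) = 307682*(-672418) = -206890915076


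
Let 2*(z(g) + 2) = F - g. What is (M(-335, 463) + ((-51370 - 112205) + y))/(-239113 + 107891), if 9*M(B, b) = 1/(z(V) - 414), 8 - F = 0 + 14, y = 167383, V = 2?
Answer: -14394239/496019160 ≈ -0.029020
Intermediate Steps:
F = -6 (F = 8 - (0 + 14) = 8 - 1*14 = 8 - 14 = -6)
z(g) = -5 - g/2 (z(g) = -2 + (-6 - g)/2 = -2 + (-3 - g/2) = -5 - g/2)
M(B, b) = -1/3780 (M(B, b) = 1/(9*((-5 - ½*2) - 414)) = 1/(9*((-5 - 1) - 414)) = 1/(9*(-6 - 414)) = (⅑)/(-420) = (⅑)*(-1/420) = -1/3780)
(M(-335, 463) + ((-51370 - 112205) + y))/(-239113 + 107891) = (-1/3780 + ((-51370 - 112205) + 167383))/(-239113 + 107891) = (-1/3780 + (-163575 + 167383))/(-131222) = (-1/3780 + 3808)*(-1/131222) = (14394239/3780)*(-1/131222) = -14394239/496019160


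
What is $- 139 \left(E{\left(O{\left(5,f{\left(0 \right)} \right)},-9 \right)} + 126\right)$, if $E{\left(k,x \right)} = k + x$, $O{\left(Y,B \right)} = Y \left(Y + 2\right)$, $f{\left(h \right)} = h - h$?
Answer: $-21128$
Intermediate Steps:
$f{\left(h \right)} = 0$
$O{\left(Y,B \right)} = Y \left(2 + Y\right)$
$- 139 \left(E{\left(O{\left(5,f{\left(0 \right)} \right)},-9 \right)} + 126\right) = - 139 \left(\left(5 \left(2 + 5\right) - 9\right) + 126\right) = - 139 \left(\left(5 \cdot 7 - 9\right) + 126\right) = - 139 \left(\left(35 - 9\right) + 126\right) = - 139 \left(26 + 126\right) = \left(-139\right) 152 = -21128$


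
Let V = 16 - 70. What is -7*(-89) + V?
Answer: 569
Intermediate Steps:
V = -54
-7*(-89) + V = -7*(-89) - 54 = 623 - 54 = 569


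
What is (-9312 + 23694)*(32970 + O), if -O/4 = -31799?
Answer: 2303507412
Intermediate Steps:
O = 127196 (O = -4*(-31799) = 127196)
(-9312 + 23694)*(32970 + O) = (-9312 + 23694)*(32970 + 127196) = 14382*160166 = 2303507412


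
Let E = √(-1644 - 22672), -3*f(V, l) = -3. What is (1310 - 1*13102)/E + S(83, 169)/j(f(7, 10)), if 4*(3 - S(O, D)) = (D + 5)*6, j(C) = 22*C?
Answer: -129/11 + 5896*I*√6079/6079 ≈ -11.727 + 75.621*I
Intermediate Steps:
f(V, l) = 1 (f(V, l) = -⅓*(-3) = 1)
E = 2*I*√6079 (E = √(-24316) = 2*I*√6079 ≈ 155.94*I)
S(O, D) = -9/2 - 3*D/2 (S(O, D) = 3 - (D + 5)*6/4 = 3 - (5 + D)*6/4 = 3 - (30 + 6*D)/4 = 3 + (-15/2 - 3*D/2) = -9/2 - 3*D/2)
(1310 - 1*13102)/E + S(83, 169)/j(f(7, 10)) = (1310 - 1*13102)/((2*I*√6079)) + (-9/2 - 3/2*169)/((22*1)) = (1310 - 13102)*(-I*√6079/12158) + (-9/2 - 507/2)/22 = -(-5896)*I*√6079/6079 - 258*1/22 = 5896*I*√6079/6079 - 129/11 = -129/11 + 5896*I*√6079/6079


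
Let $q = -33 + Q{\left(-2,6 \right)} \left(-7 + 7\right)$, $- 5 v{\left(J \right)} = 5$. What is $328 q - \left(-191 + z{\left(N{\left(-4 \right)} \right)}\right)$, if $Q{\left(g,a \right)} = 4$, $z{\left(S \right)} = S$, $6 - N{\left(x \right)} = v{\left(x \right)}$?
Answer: $-10640$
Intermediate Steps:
$v{\left(J \right)} = -1$ ($v{\left(J \right)} = \left(- \frac{1}{5}\right) 5 = -1$)
$N{\left(x \right)} = 7$ ($N{\left(x \right)} = 6 - -1 = 6 + 1 = 7$)
$q = -33$ ($q = -33 + 4 \left(-7 + 7\right) = -33 + 4 \cdot 0 = -33 + 0 = -33$)
$328 q - \left(-191 + z{\left(N{\left(-4 \right)} \right)}\right) = 328 \left(-33\right) + \left(\left(103 + 55\right) + \left(33 - 7\right)\right) = -10824 + \left(158 + \left(33 - 7\right)\right) = -10824 + \left(158 + 26\right) = -10824 + 184 = -10640$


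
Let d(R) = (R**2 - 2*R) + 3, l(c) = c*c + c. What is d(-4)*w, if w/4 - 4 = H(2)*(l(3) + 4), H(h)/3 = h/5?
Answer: 12528/5 ≈ 2505.6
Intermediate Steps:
l(c) = c + c**2 (l(c) = c**2 + c = c + c**2)
H(h) = 3*h/5 (H(h) = 3*(h/5) = 3*h/5)
d(R) = 3 + R**2 - 2*R
w = 464/5 (w = 16 + 4*(((3/5)*2)*(3*(1 + 3) + 4)) = 16 + 4*(6*(3*4 + 4)/5) = 16 + 4*(6*(12 + 4)/5) = 16 + 4*((6/5)*16) = 16 + 4*(96/5) = 16 + 384/5 = 464/5 ≈ 92.800)
d(-4)*w = (3 + (-4)**2 - 2*(-4))*(464/5) = (3 + 16 + 8)*(464/5) = 27*(464/5) = 12528/5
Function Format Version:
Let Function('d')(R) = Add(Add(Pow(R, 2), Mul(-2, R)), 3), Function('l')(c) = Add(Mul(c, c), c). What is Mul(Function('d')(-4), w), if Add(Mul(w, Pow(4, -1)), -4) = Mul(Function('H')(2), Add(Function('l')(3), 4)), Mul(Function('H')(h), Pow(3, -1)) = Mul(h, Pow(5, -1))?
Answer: Rational(12528, 5) ≈ 2505.6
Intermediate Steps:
Function('l')(c) = Add(c, Pow(c, 2)) (Function('l')(c) = Add(Pow(c, 2), c) = Add(c, Pow(c, 2)))
Function('H')(h) = Mul(Rational(3, 5), h) (Function('H')(h) = Mul(3, Mul(h, Pow(5, -1))) = Mul(3, Mul(h, Rational(1, 5))) = Mul(3, Mul(Rational(1, 5), h)) = Mul(Rational(3, 5), h))
Function('d')(R) = Add(3, Pow(R, 2), Mul(-2, R))
w = Rational(464, 5) (w = Add(16, Mul(4, Mul(Mul(Rational(3, 5), 2), Add(Mul(3, Add(1, 3)), 4)))) = Add(16, Mul(4, Mul(Rational(6, 5), Add(Mul(3, 4), 4)))) = Add(16, Mul(4, Mul(Rational(6, 5), Add(12, 4)))) = Add(16, Mul(4, Mul(Rational(6, 5), 16))) = Add(16, Mul(4, Rational(96, 5))) = Add(16, Rational(384, 5)) = Rational(464, 5) ≈ 92.800)
Mul(Function('d')(-4), w) = Mul(Add(3, Pow(-4, 2), Mul(-2, -4)), Rational(464, 5)) = Mul(Add(3, 16, 8), Rational(464, 5)) = Mul(27, Rational(464, 5)) = Rational(12528, 5)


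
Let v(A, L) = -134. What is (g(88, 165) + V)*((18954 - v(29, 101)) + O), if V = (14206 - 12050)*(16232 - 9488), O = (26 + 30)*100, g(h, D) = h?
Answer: 358967272576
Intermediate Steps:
O = 5600 (O = 56*100 = 5600)
V = 14540064 (V = 2156*6744 = 14540064)
(g(88, 165) + V)*((18954 - v(29, 101)) + O) = (88 + 14540064)*((18954 - 1*(-134)) + 5600) = 14540152*((18954 + 134) + 5600) = 14540152*(19088 + 5600) = 14540152*24688 = 358967272576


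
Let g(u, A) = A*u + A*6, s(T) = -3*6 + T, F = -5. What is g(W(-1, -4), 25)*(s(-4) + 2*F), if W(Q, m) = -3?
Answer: -2400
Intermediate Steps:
s(T) = -18 + T
g(u, A) = 6*A + A*u (g(u, A) = A*u + 6*A = 6*A + A*u)
g(W(-1, -4), 25)*(s(-4) + 2*F) = (25*(6 - 3))*((-18 - 4) + 2*(-5)) = (25*3)*(-22 - 10) = 75*(-32) = -2400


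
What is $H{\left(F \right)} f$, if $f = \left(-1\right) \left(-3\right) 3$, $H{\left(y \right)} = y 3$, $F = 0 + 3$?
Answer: $81$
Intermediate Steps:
$F = 3$
$H{\left(y \right)} = 3 y$
$f = 9$ ($f = 3 \cdot 3 = 9$)
$H{\left(F \right)} f = 3 \cdot 3 \cdot 9 = 9 \cdot 9 = 81$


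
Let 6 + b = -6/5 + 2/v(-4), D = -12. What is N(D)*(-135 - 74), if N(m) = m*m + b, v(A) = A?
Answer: -284867/10 ≈ -28487.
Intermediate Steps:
b = -77/10 (b = -6 + (-6/5 + 2/(-4)) = -6 + (-6*⅕ + 2*(-¼)) = -6 + (-6/5 - ½) = -6 - 17/10 = -77/10 ≈ -7.7000)
N(m) = -77/10 + m² (N(m) = m*m - 77/10 = m² - 77/10 = -77/10 + m²)
N(D)*(-135 - 74) = (-77/10 + (-12)²)*(-135 - 74) = (-77/10 + 144)*(-209) = (1363/10)*(-209) = -284867/10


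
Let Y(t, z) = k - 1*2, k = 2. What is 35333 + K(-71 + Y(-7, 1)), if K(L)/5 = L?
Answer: 34978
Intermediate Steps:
Y(t, z) = 0 (Y(t, z) = 2 - 1*2 = 2 - 2 = 0)
K(L) = 5*L
35333 + K(-71 + Y(-7, 1)) = 35333 + 5*(-71 + 0) = 35333 + 5*(-71) = 35333 - 355 = 34978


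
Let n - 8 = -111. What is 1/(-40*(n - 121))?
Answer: 1/8960 ≈ 0.00011161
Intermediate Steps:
n = -103 (n = 8 - 111 = -103)
1/(-40*(n - 121)) = 1/(-40*(-103 - 121)) = 1/(-40*(-224)) = 1/8960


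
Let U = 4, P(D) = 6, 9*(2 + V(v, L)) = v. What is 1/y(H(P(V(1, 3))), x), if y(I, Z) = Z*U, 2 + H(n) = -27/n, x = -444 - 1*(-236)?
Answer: -1/832 ≈ -0.0012019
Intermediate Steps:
V(v, L) = -2 + v/9
x = -208 (x = -444 + 236 = -208)
H(n) = -2 - 27/n
y(I, Z) = 4*Z (y(I, Z) = Z*4 = 4*Z)
1/y(H(P(V(1, 3))), x) = 1/(4*(-208)) = 1/(-832) = -1/832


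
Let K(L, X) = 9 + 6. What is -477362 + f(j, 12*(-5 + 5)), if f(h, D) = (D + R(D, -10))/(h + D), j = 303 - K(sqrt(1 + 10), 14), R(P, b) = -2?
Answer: -68740129/144 ≈ -4.7736e+5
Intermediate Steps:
K(L, X) = 15
j = 288 (j = 303 - 1*15 = 303 - 15 = 288)
f(h, D) = (-2 + D)/(D + h) (f(h, D) = (D - 2)/(h + D) = (-2 + D)/(D + h))
-477362 + f(j, 12*(-5 + 5)) = -477362 + (-2 + 12*(-5 + 5))/(12*(-5 + 5) + 288) = -477362 + (-2 + 12*0)/(12*0 + 288) = -477362 + (-2 + 0)/(0 + 288) = -477362 - 2/288 = -477362 + (1/288)*(-2) = -477362 - 1/144 = -68740129/144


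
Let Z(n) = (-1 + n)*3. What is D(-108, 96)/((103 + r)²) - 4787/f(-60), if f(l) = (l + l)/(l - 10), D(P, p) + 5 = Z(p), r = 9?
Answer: -1876489/672 ≈ -2792.4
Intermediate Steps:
Z(n) = -3 + 3*n
D(P, p) = -8 + 3*p (D(P, p) = -5 + (-3 + 3*p) = -8 + 3*p)
f(l) = 2*l/(-10 + l) (f(l) = (2*l)/(-10 + l) = 2*l/(-10 + l))
D(-108, 96)/((103 + r)²) - 4787/f(-60) = (-8 + 3*96)/((103 + 9)²) - 4787/(2*(-60)/(-10 - 60)) = (-8 + 288)/(112²) - 4787/(2*(-60)/(-70)) = 280/12544 - 4787/(2*(-60)*(-1/70)) = 280*(1/12544) - 4787/12/7 = 5/224 - 4787*7/12 = 5/224 - 33509/12 = -1876489/672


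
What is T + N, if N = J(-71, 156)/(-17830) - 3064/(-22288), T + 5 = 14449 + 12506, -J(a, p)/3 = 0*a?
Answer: 75083083/2786 ≈ 26950.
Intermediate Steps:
J(a, p) = 0 (J(a, p) = -0*a = -3*0 = 0)
T = 26950 (T = -5 + (14449 + 12506) = -5 + 26955 = 26950)
N = 383/2786 (N = 0/(-17830) - 3064/(-22288) = 0*(-1/17830) - 3064*(-1/22288) = 0 + 383/2786 = 383/2786 ≈ 0.13747)
T + N = 26950 + 383/2786 = 75083083/2786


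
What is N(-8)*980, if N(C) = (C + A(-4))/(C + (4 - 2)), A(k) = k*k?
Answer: -3920/3 ≈ -1306.7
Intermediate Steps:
A(k) = k²
N(C) = (16 + C)/(2 + C) (N(C) = (C + (-4)²)/(C + (4 - 2)) = (C + 16)/(C + 2) = (16 + C)/(2 + C))
N(-8)*980 = ((16 - 8)/(2 - 8))*980 = (8/(-6))*980 = -⅙*8*980 = -4/3*980 = -3920/3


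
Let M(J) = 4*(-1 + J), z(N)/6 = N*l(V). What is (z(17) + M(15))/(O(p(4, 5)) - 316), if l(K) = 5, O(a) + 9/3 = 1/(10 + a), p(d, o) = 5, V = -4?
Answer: -4245/2392 ≈ -1.7747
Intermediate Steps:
O(a) = -3 + 1/(10 + a)
z(N) = 30*N (z(N) = 6*(N*5) = 6*(5*N) = 30*N)
M(J) = -4 + 4*J
(z(17) + M(15))/(O(p(4, 5)) - 316) = (30*17 + (-4 + 4*15))/((-29 - 3*5)/(10 + 5) - 316) = (510 + (-4 + 60))/((-29 - 15)/15 - 316) = (510 + 56)/((1/15)*(-44) - 316) = 566/(-44/15 - 316) = 566/(-4784/15) = 566*(-15/4784) = -4245/2392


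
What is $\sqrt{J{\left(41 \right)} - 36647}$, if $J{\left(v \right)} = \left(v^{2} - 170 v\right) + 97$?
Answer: $i \sqrt{41839} \approx 204.55 i$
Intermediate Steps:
$J{\left(v \right)} = 97 + v^{2} - 170 v$
$\sqrt{J{\left(41 \right)} - 36647} = \sqrt{\left(97 + 41^{2} - 6970\right) - 36647} = \sqrt{\left(97 + 1681 - 6970\right) - 36647} = \sqrt{-5192 - 36647} = \sqrt{-41839} = i \sqrt{41839}$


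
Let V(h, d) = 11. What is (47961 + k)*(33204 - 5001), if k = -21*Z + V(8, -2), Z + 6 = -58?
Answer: 1390859148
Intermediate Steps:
Z = -64 (Z = -6 - 58 = -64)
k = 1355 (k = -21*(-64) + 11 = 1344 + 11 = 1355)
(47961 + k)*(33204 - 5001) = (47961 + 1355)*(33204 - 5001) = 49316*28203 = 1390859148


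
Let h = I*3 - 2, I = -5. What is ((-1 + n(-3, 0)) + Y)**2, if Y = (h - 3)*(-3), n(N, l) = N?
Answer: 3136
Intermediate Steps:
h = -17 (h = -5*3 - 2 = -15 - 2 = -17)
Y = 60 (Y = (-17 - 3)*(-3) = -20*(-3) = 60)
((-1 + n(-3, 0)) + Y)**2 = ((-1 - 3) + 60)**2 = (-4 + 60)**2 = 56**2 = 3136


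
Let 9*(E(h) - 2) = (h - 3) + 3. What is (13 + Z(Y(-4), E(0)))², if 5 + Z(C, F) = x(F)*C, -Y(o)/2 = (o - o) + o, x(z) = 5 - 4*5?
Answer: 12544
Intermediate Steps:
x(z) = -15 (x(z) = 5 - 20 = -15)
Y(o) = -2*o (Y(o) = -2*((o - o) + o) = -2*(0 + o) = -2*o)
E(h) = 2 + h/9 (E(h) = 2 + ((h - 3) + 3)/9 = 2 + ((-3 + h) + 3)/9 = 2 + h/9)
Z(C, F) = -5 - 15*C
(13 + Z(Y(-4), E(0)))² = (13 + (-5 - (-30)*(-4)))² = (13 + (-5 - 15*8))² = (13 + (-5 - 120))² = (13 - 125)² = (-112)² = 12544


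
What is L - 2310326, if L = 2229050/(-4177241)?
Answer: -9650790719616/4177241 ≈ -2.3103e+6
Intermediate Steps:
L = -2229050/4177241 (L = 2229050*(-1/4177241) = -2229050/4177241 ≈ -0.53362)
L - 2310326 = -2229050/4177241 - 2310326 = -9650790719616/4177241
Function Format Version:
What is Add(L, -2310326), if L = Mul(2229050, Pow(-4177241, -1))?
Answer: Rational(-9650790719616, 4177241) ≈ -2.3103e+6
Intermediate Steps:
L = Rational(-2229050, 4177241) (L = Mul(2229050, Rational(-1, 4177241)) = Rational(-2229050, 4177241) ≈ -0.53362)
Add(L, -2310326) = Add(Rational(-2229050, 4177241), -2310326) = Rational(-9650790719616, 4177241)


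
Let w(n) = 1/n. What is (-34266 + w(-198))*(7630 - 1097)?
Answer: -44324242577/198 ≈ -2.2386e+8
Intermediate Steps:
(-34266 + w(-198))*(7630 - 1097) = (-34266 + 1/(-198))*(7630 - 1097) = (-34266 - 1/198)*6533 = -6784669/198*6533 = -44324242577/198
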